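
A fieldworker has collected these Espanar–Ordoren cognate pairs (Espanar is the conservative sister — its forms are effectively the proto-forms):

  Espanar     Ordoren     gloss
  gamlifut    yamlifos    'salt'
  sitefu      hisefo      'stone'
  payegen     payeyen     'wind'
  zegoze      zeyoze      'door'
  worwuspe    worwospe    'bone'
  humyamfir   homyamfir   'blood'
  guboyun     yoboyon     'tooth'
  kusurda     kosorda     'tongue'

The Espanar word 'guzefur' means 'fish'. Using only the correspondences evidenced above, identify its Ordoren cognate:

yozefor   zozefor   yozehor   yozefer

yozefor

guboyun ~ yoboyon — Espanar g corresponds to Ordoren y word-initially before a back vowel.
gamlifut ~ yamlifos, worwuspe ~ worwospe — Espanar u corresponds to Ordoren o after a consonant, before a consonant other than r, m, n, p, b, f, v.
kusurda ~ kosorda — Espanar u corresponds to Ordoren o after a consonant, before r.
Applying these to Espanar 'guzefur':
  guzefur → yuzefur   (g→y word-initially before a back vowel)
  yuzefur → yozefur   (u→o after a consonant, before a consonant other than r, m, n, p, b, f, v)
  yozefur → yozefor   (u→o after a consonant, before r)
So the Ordoren cognate is 'yozefor'.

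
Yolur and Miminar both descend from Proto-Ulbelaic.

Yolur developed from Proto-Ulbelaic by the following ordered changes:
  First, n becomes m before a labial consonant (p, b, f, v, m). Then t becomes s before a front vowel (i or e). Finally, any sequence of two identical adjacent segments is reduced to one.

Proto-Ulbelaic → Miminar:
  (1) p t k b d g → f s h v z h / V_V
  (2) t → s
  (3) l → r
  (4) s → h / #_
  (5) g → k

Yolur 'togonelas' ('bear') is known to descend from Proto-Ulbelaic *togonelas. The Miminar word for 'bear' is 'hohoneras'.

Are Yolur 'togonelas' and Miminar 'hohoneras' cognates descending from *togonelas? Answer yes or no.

yes

Derive the expected Miminar reflex of *togonelas:
Miminar: *togonelas
  togonelas → tohonelas   [intervocalic lenition]
  tohonelas → sohonelas   [unconditioned shift]
  sohonelas → sohoneras   [unconditioned shift]
  sohoneras → hohoneras   [debuccalisation]
  hohoneras (rule 5 does not apply)
  giving Miminar hohoneras.
Miminar 'hohoneras' matches the regular reflex exactly, so the pair is cognate.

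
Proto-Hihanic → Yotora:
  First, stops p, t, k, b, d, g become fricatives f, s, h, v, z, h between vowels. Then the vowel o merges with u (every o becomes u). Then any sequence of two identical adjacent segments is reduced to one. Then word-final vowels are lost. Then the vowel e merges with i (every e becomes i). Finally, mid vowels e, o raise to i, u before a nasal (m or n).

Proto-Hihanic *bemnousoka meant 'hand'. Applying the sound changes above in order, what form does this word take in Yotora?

Yotora: *bemnousoka > bemnousoha > bemnuusuha > bemnusuha > bemnusuh > bimnusuh  (by intervocalic lenition, vowel merger, degemination, apocope, vowel merger)

bimnusuh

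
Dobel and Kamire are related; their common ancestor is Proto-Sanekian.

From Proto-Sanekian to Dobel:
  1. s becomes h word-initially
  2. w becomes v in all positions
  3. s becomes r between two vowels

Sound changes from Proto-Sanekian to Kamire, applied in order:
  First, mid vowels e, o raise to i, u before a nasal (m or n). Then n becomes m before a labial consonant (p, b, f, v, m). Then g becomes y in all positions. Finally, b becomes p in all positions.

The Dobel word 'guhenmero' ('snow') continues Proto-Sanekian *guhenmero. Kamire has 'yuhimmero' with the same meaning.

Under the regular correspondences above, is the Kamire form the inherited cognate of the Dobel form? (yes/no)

yes

Derive the expected Kamire reflex of *guhenmero:
Kamire: start from *guhenmero.
  rule 1 (pre-nasal raising): guhenmero → guhinmero
  rule 2 (nasal place assimilation): guhinmero → guhimmero
  rule 3 (unconditioned shift): guhimmero → yuhimmero
  rule 4: no change — yuhimmero
  ⇒ Kamire yuhimmero
Kamire 'yuhimmero' matches the regular reflex exactly, so the pair is cognate.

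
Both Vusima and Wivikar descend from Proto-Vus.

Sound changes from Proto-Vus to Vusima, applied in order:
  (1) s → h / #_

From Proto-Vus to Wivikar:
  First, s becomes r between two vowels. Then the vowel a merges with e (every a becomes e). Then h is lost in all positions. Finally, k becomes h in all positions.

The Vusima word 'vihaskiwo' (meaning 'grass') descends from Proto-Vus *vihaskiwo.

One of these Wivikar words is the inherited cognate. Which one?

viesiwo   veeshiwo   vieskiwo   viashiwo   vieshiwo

vieshiwo

Wivikar: *vihaskiwo
  vihaskiwo (rule 1 does not apply)
  vihaskiwo → viheskiwo   [vowel merger]
  viheskiwo → vieskiwo   [h-loss]
  vieskiwo → vieshiwo   [unconditioned shift]
  giving Wivikar vieshiwo.
The other candidates each miss or misapply at least one Wivikar change.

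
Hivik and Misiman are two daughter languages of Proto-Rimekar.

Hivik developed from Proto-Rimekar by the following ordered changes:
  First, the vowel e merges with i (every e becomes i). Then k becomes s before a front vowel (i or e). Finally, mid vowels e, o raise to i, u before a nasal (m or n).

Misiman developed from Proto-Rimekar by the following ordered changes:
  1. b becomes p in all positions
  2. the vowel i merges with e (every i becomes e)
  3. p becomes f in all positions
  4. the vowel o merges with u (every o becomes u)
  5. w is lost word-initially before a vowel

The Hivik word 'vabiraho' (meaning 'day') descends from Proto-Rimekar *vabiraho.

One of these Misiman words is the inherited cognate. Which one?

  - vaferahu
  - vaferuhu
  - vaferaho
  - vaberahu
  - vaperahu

Misiman: start from *vabiraho.
  rule 1 (unconditioned shift): vabiraho → vapiraho
  rule 2 (vowel merger): vapiraho → vaperaho
  rule 3 (unconditioned shift): vaperaho → vaferaho
  rule 4 (vowel merger): vaferaho → vaferahu
  rule 5: no change — vaferahu
  ⇒ Misiman vaferahu
Only 'vaferahu' matches the regular Misiman development of *vabiraho.

vaferahu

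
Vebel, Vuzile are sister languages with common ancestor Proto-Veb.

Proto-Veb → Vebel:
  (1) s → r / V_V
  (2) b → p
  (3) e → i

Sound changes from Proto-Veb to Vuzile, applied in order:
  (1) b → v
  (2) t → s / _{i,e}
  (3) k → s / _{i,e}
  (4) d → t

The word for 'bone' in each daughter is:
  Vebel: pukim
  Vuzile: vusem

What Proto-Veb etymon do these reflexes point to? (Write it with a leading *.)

Position 3: Vebel has k, Vuzile has s. Vebel preserves k here (none of its changes turn any other segment into k), so the proto-segment is *k.
Position 1: Vebel has p, Vuzile has v. Taking the neighbouring segments as reconstructed: Vebel p could go back to *p or *b; Vuzile v could go back to *b or *v — the one source consistent with every daughter is *b.
Position 4: Vebel has i, Vuzile has e. Vuzile preserves e here (none of its changes turn any other segment into e), so the proto-segment is *e.
This points to *bukem. Verify forward in each daughter:
Vebel: *bukem
  bukem (rule 1 does not apply)
  bukem → pukem   [unconditioned shift]
  pukem → pukim   [vowel merger]
  giving Vebel pukim.
Vuzile: *bukem
  bukem → vukem   [unconditioned shift]
  vukem (rule 2 does not apply)
  vukem → vusem   [palatalisation]
  vusem (rule 4 does not apply)
  giving Vuzile vusem.
Only *bukem yields all of Vebel pukim, Vuzile vusem.

*bukem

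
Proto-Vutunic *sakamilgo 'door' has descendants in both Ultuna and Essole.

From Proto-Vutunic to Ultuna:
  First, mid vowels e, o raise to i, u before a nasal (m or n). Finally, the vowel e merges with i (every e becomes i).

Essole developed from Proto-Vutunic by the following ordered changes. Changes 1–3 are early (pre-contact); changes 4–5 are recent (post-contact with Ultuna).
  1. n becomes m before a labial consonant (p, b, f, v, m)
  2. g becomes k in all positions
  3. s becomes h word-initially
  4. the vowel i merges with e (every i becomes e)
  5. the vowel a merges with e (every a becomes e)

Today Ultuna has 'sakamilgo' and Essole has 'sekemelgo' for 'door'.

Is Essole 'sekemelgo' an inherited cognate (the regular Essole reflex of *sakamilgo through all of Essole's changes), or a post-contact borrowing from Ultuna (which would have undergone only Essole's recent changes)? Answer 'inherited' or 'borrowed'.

If inherited, *sakamilgo would pass through all of Essole's changes:
Essole: *sakamilgo > sakamilko > hakamilko > hakamelko > hekemelko  (by unconditioned shift, debuccalisation, vowel merger, vowel merger)
If borrowed from Ultuna 'sakamilgo' after the early changes, it would undergo only the recent ones:
  rule 4 (vowel merger): sakamilgo → sakamelgo
  rule 5 (vowel merger): sakamelgo → sekemelgo
  ⇒ as a loan: sekemelgo
Essole 'sekemelgo' matches the loan outcome 'sekemelgo', not the inherited 'hekemelko' — it skipped the early Essole changes, so it was borrowed from Ultuna.

borrowed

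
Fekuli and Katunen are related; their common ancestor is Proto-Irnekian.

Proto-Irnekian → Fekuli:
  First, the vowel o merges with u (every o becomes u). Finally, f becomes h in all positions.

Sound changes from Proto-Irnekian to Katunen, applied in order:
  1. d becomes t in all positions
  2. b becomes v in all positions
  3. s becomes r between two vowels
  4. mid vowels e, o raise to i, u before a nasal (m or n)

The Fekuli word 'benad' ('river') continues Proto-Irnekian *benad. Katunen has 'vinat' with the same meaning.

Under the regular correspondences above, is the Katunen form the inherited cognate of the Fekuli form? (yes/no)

Derive the expected Katunen reflex of *benad:
Katunen: start from *benad.
  rule 1 (unconditioned shift): benad → benat
  rule 2 (unconditioned shift): benat → venat
  rule 3: no change — venat
  rule 4 (pre-nasal raising): venat → vinat
  ⇒ Katunen vinat
Katunen 'vinat' matches the regular reflex exactly, so the pair is cognate.

yes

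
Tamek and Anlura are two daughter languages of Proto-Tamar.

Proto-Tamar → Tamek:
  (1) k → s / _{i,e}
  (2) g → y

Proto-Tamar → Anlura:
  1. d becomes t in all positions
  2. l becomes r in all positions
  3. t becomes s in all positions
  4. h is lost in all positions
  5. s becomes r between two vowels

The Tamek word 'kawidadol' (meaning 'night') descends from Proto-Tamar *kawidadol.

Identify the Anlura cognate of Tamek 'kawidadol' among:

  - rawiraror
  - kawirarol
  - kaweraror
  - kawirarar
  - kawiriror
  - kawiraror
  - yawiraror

Anlura: start from *kawidadol.
  rule 1 (unconditioned shift): kawidadol → kawitatol
  rule 2 (unconditioned shift): kawitatol → kawitator
  rule 3 (unconditioned shift): kawitator → kawisasor
  rule 4: no change — kawisasor
  rule 5 (rhotacism): kawisasor → kawiraror
  ⇒ Anlura kawiraror
Among the options, 'kawiraror' alone shows every Anlura change applied in order.

kawiraror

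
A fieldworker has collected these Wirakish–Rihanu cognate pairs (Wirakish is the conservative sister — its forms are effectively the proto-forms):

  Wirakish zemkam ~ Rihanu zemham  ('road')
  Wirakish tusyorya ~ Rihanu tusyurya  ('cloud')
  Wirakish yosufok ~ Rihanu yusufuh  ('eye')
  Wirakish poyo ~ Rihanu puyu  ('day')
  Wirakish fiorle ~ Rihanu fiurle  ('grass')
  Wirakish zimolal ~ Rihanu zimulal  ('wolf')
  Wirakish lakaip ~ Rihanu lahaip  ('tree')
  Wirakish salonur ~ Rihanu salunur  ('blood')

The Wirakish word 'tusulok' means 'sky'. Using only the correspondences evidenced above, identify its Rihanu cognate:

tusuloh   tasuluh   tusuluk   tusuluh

yosufok ~ yusufuh, poyo ~ puyu — Wirakish o corresponds to Rihanu u after a consonant, before a consonant other than r, m, n, p, b, f, v.
yosufok ~ yusufuh — Wirakish k corresponds to Rihanu h word-finally.
Applying these to Wirakish 'tusulok':
  tusulok → tusuluk   (o→u after a consonant, before a consonant other than r, m, n, p, b, f, v)
  tusuluk → tusuluh   (k→h word-finally)
So the Rihanu cognate is 'tusuluh'.

tusuluh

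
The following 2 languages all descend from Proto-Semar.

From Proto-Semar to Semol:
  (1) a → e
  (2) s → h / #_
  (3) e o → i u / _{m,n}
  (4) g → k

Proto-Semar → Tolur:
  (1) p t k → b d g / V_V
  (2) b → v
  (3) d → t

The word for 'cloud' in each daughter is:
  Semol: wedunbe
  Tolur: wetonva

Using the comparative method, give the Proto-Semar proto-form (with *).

*wedonba

Position 4: Semol has u, Tolur has o. Tolur preserves o here (none of its changes turn any other segment into o), so the proto-segment is *o.
Position 7: Semol has e, Tolur has a. Tolur preserves a here (none of its changes turn any other segment into a), so the proto-segment is *a.
This points to *wedonba. Verify forward in each daughter:
Semol: *wedonba
  wedonba → wedonbe   [vowel merger]
  wedonbe (rule 2 does not apply)
  wedonbe → wedunbe   [pre-nasal raising]
  wedunbe (rule 4 does not apply)
  giving Semol wedunbe.
Tolur: *wedonba
  wedonba (rule 1 does not apply)
  wedonba → wedonva   [unconditioned shift]
  wedonva → wetonva   [unconditioned shift]
  giving Tolur wetonva.
*wedonba is the unique common source.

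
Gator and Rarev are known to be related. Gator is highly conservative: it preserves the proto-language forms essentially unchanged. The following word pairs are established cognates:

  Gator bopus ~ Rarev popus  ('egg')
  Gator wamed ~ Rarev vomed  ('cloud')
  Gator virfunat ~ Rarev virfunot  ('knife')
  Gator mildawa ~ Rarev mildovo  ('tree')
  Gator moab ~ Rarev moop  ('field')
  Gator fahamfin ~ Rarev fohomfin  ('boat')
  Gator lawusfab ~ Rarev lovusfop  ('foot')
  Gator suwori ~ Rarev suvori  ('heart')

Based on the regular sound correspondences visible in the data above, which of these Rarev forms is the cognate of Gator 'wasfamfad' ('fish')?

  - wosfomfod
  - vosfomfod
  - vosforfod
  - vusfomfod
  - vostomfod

vosfomfod

wamed ~ vomed — Gator w corresponds to Rarev v word-initially before a back vowel.
virfunat ~ virfunot, mildawa ~ mildovo — Gator a corresponds to Rarev o after a consonant, before a consonant other than r, m, n, p, b, f, v.
wamed ~ vomed, fahamfin ~ fohomfin — Gator a corresponds to Rarev o after a consonant, before a nasal.
Applying these to Gator 'wasfamfad':
  wasfamfad → vasfamfad   (w→v word-initially before a back vowel)
  vasfamfad → vosfamfad   (a→o after a consonant, before a consonant other than r, m, n, p, b, f, v)
  vosfamfad → vosfomfad   (a→o after a consonant, before a nasal)
  vosfomfad → vosfomfod   (a→o after a consonant, before a consonant other than r, m, n, p, b, f, v)
So the Rarev cognate is 'vosfomfod'.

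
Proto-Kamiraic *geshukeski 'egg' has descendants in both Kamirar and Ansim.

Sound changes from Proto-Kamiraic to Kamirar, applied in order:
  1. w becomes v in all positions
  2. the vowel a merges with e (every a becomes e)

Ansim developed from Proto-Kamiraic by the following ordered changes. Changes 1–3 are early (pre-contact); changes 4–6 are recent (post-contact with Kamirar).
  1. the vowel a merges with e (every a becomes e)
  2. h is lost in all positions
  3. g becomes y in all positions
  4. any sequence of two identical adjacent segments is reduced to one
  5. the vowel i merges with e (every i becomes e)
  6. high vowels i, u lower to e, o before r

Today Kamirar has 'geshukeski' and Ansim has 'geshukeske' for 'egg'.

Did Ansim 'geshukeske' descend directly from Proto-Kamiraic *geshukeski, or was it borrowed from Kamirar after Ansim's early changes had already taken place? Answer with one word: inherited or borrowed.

If inherited, *geshukeski would pass through all of Ansim's changes:
Ansim: *geshukeski
  geshukeski (rule 1 does not apply)
  geshukeski → gesukeski   [h-loss]
  gesukeski → yesukeski   [unconditioned shift]
  yesukeski (rule 4 does not apply)
  yesukeski → yesukeske   [vowel merger]
  yesukeske (rule 6 does not apply)
  giving Ansim yesukeske.
If borrowed from Kamirar 'geshukeski' after the early changes, it would undergo only the recent ones:
  rule 4 (degemination): no change (geshukeski)
  rule 5 (vowel merger): geshukeski → geshukeske
  rule 6 (pre-rhotic lowering): no change (geshukeske)
  ⇒ as a loan: geshukeske
Ansim 'geshukeske' matches the loan outcome 'geshukeske', not the inherited 'yesukeske' — it skipped the early Ansim changes, so it was borrowed from Kamirar.

borrowed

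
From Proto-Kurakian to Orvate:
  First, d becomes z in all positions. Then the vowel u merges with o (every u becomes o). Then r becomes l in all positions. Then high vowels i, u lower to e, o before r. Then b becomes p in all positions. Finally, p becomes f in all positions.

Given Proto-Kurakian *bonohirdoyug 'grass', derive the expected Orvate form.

fonohilzoyog

Orvate: *bonohirdoyug > bonohirzoyug > bonohirzoyog > bonohilzoyog > ponohilzoyog > fonohilzoyog  (by unconditioned shift, vowel merger, unconditioned shift, unconditioned shift, unconditioned shift)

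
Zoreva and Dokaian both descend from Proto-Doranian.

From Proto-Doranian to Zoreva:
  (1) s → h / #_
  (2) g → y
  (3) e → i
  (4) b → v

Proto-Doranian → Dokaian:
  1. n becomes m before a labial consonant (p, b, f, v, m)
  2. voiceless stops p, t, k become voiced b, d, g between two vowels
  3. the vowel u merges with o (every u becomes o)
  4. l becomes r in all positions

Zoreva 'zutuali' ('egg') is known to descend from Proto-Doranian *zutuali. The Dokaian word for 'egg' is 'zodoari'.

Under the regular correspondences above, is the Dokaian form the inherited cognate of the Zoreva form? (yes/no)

Derive the expected Dokaian reflex of *zutuali:
Dokaian: *zutuali > zuduali > zodoali > zodoari  (by intervocalic voicing, vowel merger, unconditioned shift)
Dokaian 'zodoari' matches the regular reflex exactly, so the pair is cognate.

yes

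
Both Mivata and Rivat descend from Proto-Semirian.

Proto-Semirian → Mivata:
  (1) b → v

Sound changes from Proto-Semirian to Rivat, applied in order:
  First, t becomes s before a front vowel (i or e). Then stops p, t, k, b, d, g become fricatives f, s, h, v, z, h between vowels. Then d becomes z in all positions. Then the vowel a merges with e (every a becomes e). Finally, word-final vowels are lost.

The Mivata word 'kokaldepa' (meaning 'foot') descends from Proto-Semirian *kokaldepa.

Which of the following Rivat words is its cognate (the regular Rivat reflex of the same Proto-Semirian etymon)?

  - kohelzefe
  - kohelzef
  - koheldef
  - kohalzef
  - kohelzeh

Rivat: start from *kokaldepa.
  rule 1: no change — kokaldepa
  rule 2 (intervocalic lenition): kokaldepa → kohaldefa
  rule 3 (unconditioned shift): kohaldefa → kohalzefa
  rule 4 (vowel merger): kohalzefa → kohelzefe
  rule 5 (apocope): kohelzefe → kohelzef
  ⇒ Rivat kohelzef
The other candidates each miss or misapply at least one Rivat change.

kohelzef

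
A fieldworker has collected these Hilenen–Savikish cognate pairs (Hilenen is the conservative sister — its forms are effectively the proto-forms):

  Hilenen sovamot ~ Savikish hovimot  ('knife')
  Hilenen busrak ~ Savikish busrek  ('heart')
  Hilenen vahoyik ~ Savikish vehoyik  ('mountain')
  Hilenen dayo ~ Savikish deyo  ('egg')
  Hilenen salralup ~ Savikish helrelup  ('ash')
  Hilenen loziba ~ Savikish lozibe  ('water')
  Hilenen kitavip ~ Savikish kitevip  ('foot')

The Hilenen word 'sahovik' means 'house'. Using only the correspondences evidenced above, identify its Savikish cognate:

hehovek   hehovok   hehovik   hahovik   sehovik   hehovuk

hehovik

salralup ~ helrelup — Hilenen s corresponds to Savikish h word-initially before a back vowel.
busrak ~ busrek, vahoyik ~ vehoyik — Hilenen a corresponds to Savikish e after a consonant, before a consonant other than r, m, n, p, b, f, v.
Applying these to Hilenen 'sahovik':
  sahovik → hahovik   (s→h word-initially before a back vowel)
  hahovik → hehovik   (a→e after a consonant, before a consonant other than r, m, n, p, b, f, v)
So the Savikish cognate is 'hehovik'.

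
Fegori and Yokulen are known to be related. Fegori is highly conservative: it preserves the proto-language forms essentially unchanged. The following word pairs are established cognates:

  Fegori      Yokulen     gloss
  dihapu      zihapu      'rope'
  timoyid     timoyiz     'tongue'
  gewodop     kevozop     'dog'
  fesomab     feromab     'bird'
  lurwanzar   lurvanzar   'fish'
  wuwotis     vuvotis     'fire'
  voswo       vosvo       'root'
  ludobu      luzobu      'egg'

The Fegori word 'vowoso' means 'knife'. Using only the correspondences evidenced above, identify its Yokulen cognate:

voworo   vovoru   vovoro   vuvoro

vovoro

gewodop ~ kevozop, wuwotis ~ vuvotis — Fegori w corresponds to Yokulen v between vowels (before a back vowel).
fesomab ~ feromab — Fegori s corresponds to Yokulen r between vowels (before a back vowel).
Applying these to Fegori 'vowoso':
  vowoso → vovoso   (w→v between vowels (before a back vowel))
  vovoso → vovoro   (s→r between vowels (before a back vowel))
So the Yokulen cognate is 'vovoro'.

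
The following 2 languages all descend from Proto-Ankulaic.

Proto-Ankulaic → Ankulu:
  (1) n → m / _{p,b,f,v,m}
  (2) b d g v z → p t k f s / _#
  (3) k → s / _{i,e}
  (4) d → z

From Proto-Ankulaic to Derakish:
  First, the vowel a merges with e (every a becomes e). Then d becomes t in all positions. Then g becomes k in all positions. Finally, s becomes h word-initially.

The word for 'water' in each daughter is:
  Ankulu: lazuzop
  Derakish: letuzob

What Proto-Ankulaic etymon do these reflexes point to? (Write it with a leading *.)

Position 7: Ankulu has p, Derakish has b. Derakish preserves b here (none of its changes turn any other segment into b), so the proto-segment is *b.
Position 2: Ankulu has a, Derakish has e. Ankulu preserves a here (none of its changes turn any other segment into a), so the proto-segment is *a.
This points to *laduzob. Verify forward in each daughter:
Ankulu: *laduzob
  laduzob (rule 1 does not apply)
  laduzob → laduzop   [final devoicing]
  laduzop (rule 3 does not apply)
  laduzop → lazuzop   [unconditioned shift]
  giving Ankulu lazuzop.
Derakish: *laduzob > leduzob > letuzob  (by vowel merger, unconditioned shift)
*laduzob is the unique common source.

*laduzob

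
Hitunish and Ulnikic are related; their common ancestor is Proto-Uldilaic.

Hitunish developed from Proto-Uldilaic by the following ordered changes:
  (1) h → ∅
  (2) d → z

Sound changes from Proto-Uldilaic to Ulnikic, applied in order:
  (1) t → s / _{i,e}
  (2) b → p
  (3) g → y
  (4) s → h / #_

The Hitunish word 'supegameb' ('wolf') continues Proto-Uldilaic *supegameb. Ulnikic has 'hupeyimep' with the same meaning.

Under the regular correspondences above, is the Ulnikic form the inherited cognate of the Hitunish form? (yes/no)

no

Derive the expected Ulnikic reflex of *supegameb:
Ulnikic: start from *supegameb.
  rule 1: no change — supegameb
  rule 2 (unconditioned shift): supegameb → supegamep
  rule 3 (unconditioned shift): supegamep → supeyamep
  rule 4 (debuccalisation): supeyamep → hupeyamep
  ⇒ Ulnikic hupeyamep
The regular Ulnikic reflex would be 'hupeyamep', but the attested form is 'hupeyimep'. The correspondence is irregular, so they are not cognates (the Ulnikic form has a different source).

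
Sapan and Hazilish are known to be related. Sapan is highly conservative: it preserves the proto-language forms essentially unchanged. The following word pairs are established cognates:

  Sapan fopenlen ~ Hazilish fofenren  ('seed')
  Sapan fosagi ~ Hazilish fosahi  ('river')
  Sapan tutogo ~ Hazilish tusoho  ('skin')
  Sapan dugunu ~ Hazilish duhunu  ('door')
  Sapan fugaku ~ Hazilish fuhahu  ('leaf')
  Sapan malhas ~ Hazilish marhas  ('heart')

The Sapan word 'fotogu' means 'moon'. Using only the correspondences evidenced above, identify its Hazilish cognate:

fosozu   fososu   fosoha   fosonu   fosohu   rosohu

fosohu

tutogo ~ tusoho — Sapan t corresponds to Hazilish s between vowels (before a back vowel).
dugunu ~ duhunu — Sapan g corresponds to Hazilish h between vowels (before a back vowel).
Applying these to Sapan 'fotogu':
  fotogu → fosogu   (t→s between vowels (before a back vowel))
  fosogu → fosohu   (g→h between vowels (before a back vowel))
So the Hazilish cognate is 'fosohu'.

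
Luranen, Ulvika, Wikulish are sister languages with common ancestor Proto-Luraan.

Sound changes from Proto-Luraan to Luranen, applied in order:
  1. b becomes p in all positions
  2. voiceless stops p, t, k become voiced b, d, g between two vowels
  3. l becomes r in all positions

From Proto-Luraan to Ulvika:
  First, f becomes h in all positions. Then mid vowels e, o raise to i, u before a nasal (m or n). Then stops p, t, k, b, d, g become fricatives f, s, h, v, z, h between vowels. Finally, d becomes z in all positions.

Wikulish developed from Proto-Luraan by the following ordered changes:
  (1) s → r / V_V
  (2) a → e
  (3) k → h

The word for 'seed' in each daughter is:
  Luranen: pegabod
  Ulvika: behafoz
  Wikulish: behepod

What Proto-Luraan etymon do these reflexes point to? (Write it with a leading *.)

Position 3: Luranen has g, Ulvika has h, Wikulish has h. Taking the neighbouring segments as reconstructed: Luranen g could go back to *k or *g; Ulvika h could go back to *k or *g or *f or *h; Wikulish h could go back to *k or *h — the one source consistent with every daughter is *k.
Position 1: Luranen has p, Ulvika has b, Wikulish has b. Ulvika preserves b here (none of its changes turn any other segment into b), so the proto-segment is *b.
Position 4: Luranen has a, Ulvika has a, Wikulish has e. Luranen preserves a here (none of its changes turn any other segment into a), so the proto-segment is *a.
This points to *bekapod. Verify forward in each daughter:
Luranen: *bekapod > pekapod > pegabod  (by unconditioned shift, intervocalic voicing)
Ulvika: *bekapod
  bekapod (rule 1 does not apply)
  bekapod (rule 2 does not apply)
  bekapod → behafod   [intervocalic lenition]
  behafod → behafoz   [unconditioned shift]
  giving Ulvika behafoz.
Wikulish: start from *bekapod.
  rule 1: no change — bekapod
  rule 2 (vowel merger): bekapod → bekepod
  rule 3 (unconditioned shift): bekepod → behepod
  ⇒ Wikulish behepod
No other proto-form is consistent with every reflex, so the reconstruction is *bekapod.

*bekapod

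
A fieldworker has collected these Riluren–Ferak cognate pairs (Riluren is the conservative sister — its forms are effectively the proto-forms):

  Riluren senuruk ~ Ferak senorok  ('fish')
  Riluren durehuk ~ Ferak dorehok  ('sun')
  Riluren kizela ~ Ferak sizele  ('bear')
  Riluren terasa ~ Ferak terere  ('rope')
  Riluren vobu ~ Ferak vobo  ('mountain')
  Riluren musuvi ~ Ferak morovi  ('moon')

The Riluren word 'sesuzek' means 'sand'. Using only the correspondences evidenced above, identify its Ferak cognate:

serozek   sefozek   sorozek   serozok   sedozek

serozek

musuvi ~ morovi — Riluren s corresponds to Ferak r between vowels (before a back vowel).
senuruk ~ senorok, durehuk ~ dorehok — Riluren u corresponds to Ferak o after a consonant, before a consonant other than r, m, n, p, b, f, v.
Applying these to Riluren 'sesuzek':
  sesuzek → seruzek   (s→r between vowels (before a back vowel))
  seruzek → serozek   (u→o after a consonant, before a consonant other than r, m, n, p, b, f, v)
So the Ferak cognate is 'serozek'.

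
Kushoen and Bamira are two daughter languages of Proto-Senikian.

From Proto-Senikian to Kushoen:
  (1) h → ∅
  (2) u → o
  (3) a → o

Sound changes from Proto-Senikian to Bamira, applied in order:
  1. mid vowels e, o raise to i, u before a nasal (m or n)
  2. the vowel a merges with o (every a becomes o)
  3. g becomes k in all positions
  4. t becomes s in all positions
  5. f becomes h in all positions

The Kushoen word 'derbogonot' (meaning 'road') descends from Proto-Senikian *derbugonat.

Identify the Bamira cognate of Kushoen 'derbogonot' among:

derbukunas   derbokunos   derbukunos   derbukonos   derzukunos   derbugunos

Bamira: start from *derbugonat.
  rule 1 (pre-nasal raising): derbugonat → derbugunat
  rule 2 (vowel merger): derbugunat → derbugunot
  rule 3 (unconditioned shift): derbugunot → derbukunot
  rule 4 (unconditioned shift): derbukunot → derbukunos
  rule 5: no change — derbukunos
  ⇒ Bamira derbukunos

derbukunos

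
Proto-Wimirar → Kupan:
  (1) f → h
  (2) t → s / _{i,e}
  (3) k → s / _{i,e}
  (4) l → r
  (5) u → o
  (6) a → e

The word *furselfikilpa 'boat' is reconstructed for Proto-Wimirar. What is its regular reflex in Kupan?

Kupan: start from *furselfikilpa.
  rule 1 (unconditioned shift): furselfikilpa → hurselhikilpa
  rule 2: no change — hurselhikilpa
  rule 3 (palatalisation): hurselhikilpa → hurselhisilpa
  rule 4 (unconditioned shift): hurselhisilpa → hurserhisirpa
  rule 5 (vowel merger): hurserhisirpa → horserhisirpa
  rule 6 (vowel merger): horserhisirpa → horserhisirpe
  ⇒ Kupan horserhisirpe

horserhisirpe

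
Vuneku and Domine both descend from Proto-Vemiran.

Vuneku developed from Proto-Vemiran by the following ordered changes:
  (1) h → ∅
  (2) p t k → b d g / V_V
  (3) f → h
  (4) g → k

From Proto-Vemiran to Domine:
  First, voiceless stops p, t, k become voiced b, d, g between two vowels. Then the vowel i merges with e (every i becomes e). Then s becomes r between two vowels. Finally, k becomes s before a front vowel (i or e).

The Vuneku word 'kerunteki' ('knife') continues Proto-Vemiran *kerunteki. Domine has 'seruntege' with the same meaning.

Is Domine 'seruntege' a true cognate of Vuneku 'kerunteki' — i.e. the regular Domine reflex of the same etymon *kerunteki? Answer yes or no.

Derive the expected Domine reflex of *kerunteki:
Domine: *kerunteki
  kerunteki → keruntegi   [intervocalic voicing]
  keruntegi → keruntege   [vowel merger]
  keruntege (rule 3 does not apply)
  keruntege → seruntege   [palatalisation]
  giving Domine seruntege.
Domine 'seruntege' matches the regular reflex exactly, so the pair is cognate.

yes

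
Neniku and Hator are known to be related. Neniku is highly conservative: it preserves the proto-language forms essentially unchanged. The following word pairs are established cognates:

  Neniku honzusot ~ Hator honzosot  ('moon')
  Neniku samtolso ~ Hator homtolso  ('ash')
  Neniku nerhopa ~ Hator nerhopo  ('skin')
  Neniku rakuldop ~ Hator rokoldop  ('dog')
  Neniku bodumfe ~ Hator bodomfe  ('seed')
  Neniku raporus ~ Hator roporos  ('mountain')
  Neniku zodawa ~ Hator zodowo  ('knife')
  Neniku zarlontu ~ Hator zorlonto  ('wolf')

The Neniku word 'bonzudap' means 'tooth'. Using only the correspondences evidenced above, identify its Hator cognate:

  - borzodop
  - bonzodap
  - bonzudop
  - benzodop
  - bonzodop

bonzodop

honzusot ~ honzosot, rakuldop ~ rokoldop — Neniku u corresponds to Hator o after a consonant, before a consonant other than r, m, n, p, b, f, v.
raporus ~ roporos — Neniku a corresponds to Hator o after a consonant, before a labial obstruent.
Applying these to Neniku 'bonzudap':
  bonzudap → bonzodap   (u→o after a consonant, before a consonant other than r, m, n, p, b, f, v)
  bonzodap → bonzodop   (a→o after a consonant, before a labial obstruent)
So the Hator cognate is 'bonzodop'.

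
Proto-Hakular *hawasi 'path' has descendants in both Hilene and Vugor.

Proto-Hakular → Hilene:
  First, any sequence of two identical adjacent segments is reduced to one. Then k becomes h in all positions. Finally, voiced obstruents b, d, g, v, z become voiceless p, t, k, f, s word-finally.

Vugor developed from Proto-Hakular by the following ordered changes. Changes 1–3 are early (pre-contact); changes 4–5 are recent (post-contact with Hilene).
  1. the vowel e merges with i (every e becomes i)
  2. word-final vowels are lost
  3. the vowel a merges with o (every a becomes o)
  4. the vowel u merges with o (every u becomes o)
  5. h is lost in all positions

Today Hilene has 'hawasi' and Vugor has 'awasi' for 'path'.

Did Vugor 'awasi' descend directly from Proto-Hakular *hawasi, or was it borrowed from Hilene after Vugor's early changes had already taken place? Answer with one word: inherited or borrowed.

borrowed

If inherited, *hawasi would pass through all of Vugor's changes:
Vugor: *hawasi
  hawasi (rule 1 does not apply)
  hawasi → hawas   [apocope]
  hawas → howos   [vowel merger]
  howos (rule 4 does not apply)
  howos → owos   [h-loss]
  giving Vugor owos.
If borrowed from Hilene 'hawasi' after the early changes, it would undergo only the recent ones:
  rule 4 (vowel merger): no change (hawasi)
  rule 5 (h-loss): hawasi → awasi
  ⇒ as a loan: awasi
Vugor 'awasi' matches the loan outcome 'awasi', not the inherited 'owos' — it skipped the early Vugor changes, so it was borrowed from Hilene.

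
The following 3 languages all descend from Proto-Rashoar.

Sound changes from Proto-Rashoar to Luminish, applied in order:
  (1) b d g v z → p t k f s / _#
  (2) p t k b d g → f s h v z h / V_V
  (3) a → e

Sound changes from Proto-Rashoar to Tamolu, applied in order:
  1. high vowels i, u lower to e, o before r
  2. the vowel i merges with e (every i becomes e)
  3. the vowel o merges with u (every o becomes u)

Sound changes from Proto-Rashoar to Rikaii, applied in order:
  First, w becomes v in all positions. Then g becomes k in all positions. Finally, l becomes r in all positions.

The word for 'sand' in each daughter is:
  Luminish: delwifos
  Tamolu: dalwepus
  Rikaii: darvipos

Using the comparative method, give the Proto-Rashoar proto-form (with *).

Position 4: Luminish has w, Tamolu has w, Rikaii has v. Luminish preserves w here (none of its changes turn any other segment into w), so the proto-segment is *w.
Position 7: Luminish has o, Tamolu has u, Rikaii has o. Luminish preserves o here (none of its changes turn any other segment into o), so the proto-segment is *o.
Position 3: Luminish has l, Tamolu has l, Rikaii has r. Luminish preserves l here (none of its changes turn any other segment into l), so the proto-segment is *l.
Verify the candidate proto-form against each daughter:
Luminish: *dalwipos > dalwifos > delwifos  (by intervocalic lenition, vowel merger)
Tamolu: *dalwipos
  dalwipos (rule 1 does not apply)
  dalwipos → dalwepos   [vowel merger]
  dalwepos → dalwepus   [vowel merger]
  giving Tamolu dalwepus.
Rikaii: *dalwipos
  dalwipos → dalvipos   [unconditioned shift]
  dalvipos (rule 2 does not apply)
  dalvipos → darvipos   [unconditioned shift]
  giving Rikaii darvipos.
No other proto-form is consistent with every reflex, so the reconstruction is *dalwipos.

*dalwipos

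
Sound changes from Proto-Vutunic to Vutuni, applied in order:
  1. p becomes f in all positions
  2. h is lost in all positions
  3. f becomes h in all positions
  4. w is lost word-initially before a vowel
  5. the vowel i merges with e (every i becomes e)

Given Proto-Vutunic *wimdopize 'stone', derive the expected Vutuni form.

Vutuni: *wimdopize > wimdofize > wimdohize > imdohize > emdoheze  (by unconditioned shift, unconditioned shift, glide loss, vowel merger)

emdoheze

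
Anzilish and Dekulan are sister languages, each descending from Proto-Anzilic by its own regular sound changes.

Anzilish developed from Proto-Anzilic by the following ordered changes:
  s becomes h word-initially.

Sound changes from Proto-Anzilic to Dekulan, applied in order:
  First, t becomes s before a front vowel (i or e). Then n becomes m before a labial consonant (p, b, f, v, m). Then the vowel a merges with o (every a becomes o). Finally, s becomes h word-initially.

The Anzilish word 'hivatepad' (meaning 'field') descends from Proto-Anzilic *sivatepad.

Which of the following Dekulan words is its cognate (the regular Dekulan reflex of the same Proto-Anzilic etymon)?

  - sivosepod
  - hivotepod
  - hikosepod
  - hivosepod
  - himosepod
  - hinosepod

hivosepod

Dekulan: start from *sivatepad.
  rule 1 (palatalisation): sivatepad → sivasepad
  rule 2: no change — sivasepad
  rule 3 (vowel merger): sivasepad → sivosepod
  rule 4 (debuccalisation): sivosepod → hivosepod
  ⇒ Dekulan hivosepod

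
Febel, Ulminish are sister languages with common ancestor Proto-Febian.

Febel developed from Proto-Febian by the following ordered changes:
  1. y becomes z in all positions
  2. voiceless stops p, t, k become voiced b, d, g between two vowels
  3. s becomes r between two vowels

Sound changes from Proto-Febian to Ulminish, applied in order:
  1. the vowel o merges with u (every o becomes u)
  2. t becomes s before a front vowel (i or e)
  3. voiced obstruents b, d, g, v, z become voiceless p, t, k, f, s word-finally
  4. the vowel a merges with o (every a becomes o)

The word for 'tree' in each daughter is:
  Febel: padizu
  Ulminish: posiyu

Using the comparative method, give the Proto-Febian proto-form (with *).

Position 2: Febel has a, Ulminish has o. Febel preserves a here (none of its changes turn any other segment into a), so the proto-segment is *a.
Position 3: Febel has d, Ulminish has s. Taking the neighbouring segments as reconstructed: Febel d could go back to *t or *d; Ulminish s could go back to *t or *s — the one source consistent with every daughter is *t.
Position 5: Febel has z, Ulminish has y. Ulminish preserves y here (none of its changes turn any other segment into y), so the proto-segment is *y.
This points to *patiyu. Verify forward in each daughter:
Febel: start from *patiyu.
  rule 1 (unconditioned shift): patiyu → patizu
  rule 2 (intervocalic voicing): patizu → padizu
  rule 3: no change — padizu
  ⇒ Febel padizu
Ulminish: *patiyu
  patiyu (rule 1 does not apply)
  patiyu → pasiyu   [palatalisation]
  pasiyu (rule 3 does not apply)
  pasiyu → posiyu   [vowel merger]
  giving Ulminish posiyu.
Only *patiyu yields all of Febel padizu, Ulminish posiyu.

*patiyu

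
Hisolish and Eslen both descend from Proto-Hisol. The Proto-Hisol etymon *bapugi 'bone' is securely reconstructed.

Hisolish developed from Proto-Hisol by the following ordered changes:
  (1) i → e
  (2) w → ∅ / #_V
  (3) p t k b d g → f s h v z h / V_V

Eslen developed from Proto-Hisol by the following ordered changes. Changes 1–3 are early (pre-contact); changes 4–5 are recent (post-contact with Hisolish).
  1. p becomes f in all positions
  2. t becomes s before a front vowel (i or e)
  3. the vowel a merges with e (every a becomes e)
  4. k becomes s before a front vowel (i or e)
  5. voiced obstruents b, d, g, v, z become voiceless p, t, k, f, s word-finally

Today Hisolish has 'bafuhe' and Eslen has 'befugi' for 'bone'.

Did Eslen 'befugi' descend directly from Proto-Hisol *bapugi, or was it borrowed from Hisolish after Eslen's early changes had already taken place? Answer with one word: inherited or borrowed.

If inherited, *bapugi would pass through all of Eslen's changes:
Eslen: *bapugi
  bapugi → bafugi   [unconditioned shift]
  bafugi (rule 2 does not apply)
  bafugi → befugi   [vowel merger]
  befugi (rule 4 does not apply)
  befugi (rule 5 does not apply)
  giving Eslen befugi.
If borrowed from Hisolish 'bafuhe' after the early changes, it would undergo only the recent ones:
  rule 4 (palatalisation): no change (bafuhe)
  rule 5 (final devoicing): no change (bafuhe)
  ⇒ as a loan: bafuhe
Eslen 'befugi' matches the inherited outcome exactly, so it is an inherited cognate, not a loan.

inherited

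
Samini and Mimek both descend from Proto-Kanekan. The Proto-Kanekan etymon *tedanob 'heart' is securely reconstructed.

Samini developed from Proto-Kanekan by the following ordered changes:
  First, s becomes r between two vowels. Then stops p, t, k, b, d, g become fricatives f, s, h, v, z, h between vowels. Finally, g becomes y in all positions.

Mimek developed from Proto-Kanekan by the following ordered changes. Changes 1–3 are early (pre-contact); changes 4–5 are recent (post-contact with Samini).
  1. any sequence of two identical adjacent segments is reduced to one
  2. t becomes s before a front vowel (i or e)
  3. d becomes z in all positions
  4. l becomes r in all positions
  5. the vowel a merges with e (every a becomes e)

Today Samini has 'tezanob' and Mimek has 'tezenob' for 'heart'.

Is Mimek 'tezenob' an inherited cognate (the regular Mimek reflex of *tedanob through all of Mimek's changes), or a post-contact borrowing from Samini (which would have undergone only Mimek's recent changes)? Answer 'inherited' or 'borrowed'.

If inherited, *tedanob would pass through all of Mimek's changes:
Mimek: *tedanob > sedanob > sezanob > sezenob  (by palatalisation, unconditioned shift, vowel merger)
If borrowed from Samini 'tezanob' after the early changes, it would undergo only the recent ones:
  rule 4 (unconditioned shift): no change (tezanob)
  rule 5 (vowel merger): tezanob → tezenob
  ⇒ as a loan: tezenob
Mimek 'tezenob' matches the loan outcome 'tezenob', not the inherited 'sezenob' — it skipped the early Mimek changes, so it was borrowed from Samini.

borrowed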